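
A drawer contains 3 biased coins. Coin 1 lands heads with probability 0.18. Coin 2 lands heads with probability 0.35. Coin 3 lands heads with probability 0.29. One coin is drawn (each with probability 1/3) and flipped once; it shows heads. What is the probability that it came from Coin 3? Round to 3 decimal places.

Posterior probability ≈ 0.354

Tabulate prior·likelihood by source: [1] prior 0.333333, lik 0.18, product 0.06000; [2] prior 0.333333, lik 0.35, product 0.1167; [3] prior 0.333333, lik 0.29, product 0.09667.
Normalizing constant = 0.27333; the posterior for Coin 3 is its product over the sum, 0.09667/0.27333 = 0.354.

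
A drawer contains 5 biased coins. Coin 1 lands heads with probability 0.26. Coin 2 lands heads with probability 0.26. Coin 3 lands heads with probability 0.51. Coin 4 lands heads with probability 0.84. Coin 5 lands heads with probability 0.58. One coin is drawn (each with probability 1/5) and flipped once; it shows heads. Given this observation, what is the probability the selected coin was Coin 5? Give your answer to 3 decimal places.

Posterior probability ≈ 0.237

P(heads|C1) = 0.26; P(heads|C2) = 0.26; P(heads|C3) = 0.51; P(heads|C4) = 0.84; P(heads|C5) = 0.58.
Prior × likelihood for each source: 0.2·0.26=0.05200, 0.2·0.26=0.05200, 0.2·0.51=0.1020, 0.2·0.84=0.1680, 0.2·0.58=0.1160. Summing gives P(heads) = 0.49000.
P(Coin 5 | heads) = 0.1160 / 0.49000 = 0.237.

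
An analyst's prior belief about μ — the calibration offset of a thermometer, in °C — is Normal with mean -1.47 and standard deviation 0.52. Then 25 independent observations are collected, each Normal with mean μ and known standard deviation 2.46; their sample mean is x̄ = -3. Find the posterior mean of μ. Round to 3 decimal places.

Prior precision 1/τ₀² = 1/0.52² = 3.69822; data precision n/σ² = 25/2.46² = 4.13114.
Posterior precision = 3.69822 + 4.13114 = 7.82936.
Posterior mean = (3.69822·-1.47 + 4.13114·-3) / 7.82936 = -2.277.

Posterior mean ≈ -2.277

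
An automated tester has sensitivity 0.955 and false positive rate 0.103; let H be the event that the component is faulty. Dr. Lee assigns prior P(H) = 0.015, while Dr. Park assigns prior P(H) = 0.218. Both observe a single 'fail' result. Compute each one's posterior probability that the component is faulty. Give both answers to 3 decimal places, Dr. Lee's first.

Dr. Lee: 0.124; Dr. Park: 0.721

The likelihood ratio for a 'fail' result is 0.955/0.103 = 9.2718.
Dr. Lee: prior odds 0.015/0.985 = 0.015228; posterior odds 0.14120; posterior probability 0.124.
Dr. Park: prior odds 0.218/0.782 = 0.27877; posterior odds 2.5847; posterior probability 0.721.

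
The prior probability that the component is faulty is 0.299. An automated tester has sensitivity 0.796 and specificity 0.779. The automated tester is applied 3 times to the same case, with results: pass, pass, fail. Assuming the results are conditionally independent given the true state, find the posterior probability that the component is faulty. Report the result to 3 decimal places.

Let H be the event that the component is faulty; start with P(H) = 0.299. P('fail'|H) = 0.796, P('fail'|¬H) = 0.221.
Update on result 1 ('pass'): P(H) ← 0.204·0.2990 / (0.204·0.2990 + 0.779·0.7010) = 0.060996/0.60708 = 0.1005.
Update on result 2 ('pass'): P(H) ← 0.204·0.1005 / (0.204·0.1005 + 0.779·0.8995) = 0.020497/0.72123 = 0.0284.
Update on result 3 ('fail'): P(H) ← 0.796·0.0284 / (0.796·0.0284 + 0.221·0.9716) = 0.022622/0.23734 = 0.0953.

Posterior P(H) ≈ 0.095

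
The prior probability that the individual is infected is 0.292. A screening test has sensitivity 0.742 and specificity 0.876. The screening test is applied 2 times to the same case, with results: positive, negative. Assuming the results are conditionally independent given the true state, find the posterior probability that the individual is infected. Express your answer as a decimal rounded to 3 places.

Posterior P(H) ≈ 0.421

With H the event that the individual is infected, the joint likelihood of the observed sequence is P(data|H) = 0.742·0.258 = 0.19144 and P(data|¬H) = 0.124·0.876 = 0.10862.
Bayes: P(H|data) = 0.292·0.19144 / (0.292·0.19144 + 0.708·0.10862) = 0.055899/0.13281 = 0.4209.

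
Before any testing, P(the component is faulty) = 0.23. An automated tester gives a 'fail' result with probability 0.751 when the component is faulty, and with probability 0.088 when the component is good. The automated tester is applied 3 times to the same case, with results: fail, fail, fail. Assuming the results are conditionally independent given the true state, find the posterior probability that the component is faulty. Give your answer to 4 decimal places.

Posterior P(H) ≈ 0.9946

Let H be the event that the component is faulty; start with P(H) = 0.23. P('fail'|H) = 0.751, P('fail'|¬H) = 0.088.
Update on result 1 ('fail'): P(H) ← 0.751·0.2300 / (0.751·0.2300 + 0.088·0.7700) = 0.17273/0.24049 = 0.7182.
Update on result 2 ('fail'): P(H) ← 0.751·0.7182 / (0.751·0.7182 + 0.088·0.2818) = 0.53940/0.56419 = 0.9561.
Update on result 3 ('fail'): P(H) ← 0.751·0.9561 / (0.751·0.9561 + 0.088·0.0439) = 0.71800/0.72186 = 0.9946.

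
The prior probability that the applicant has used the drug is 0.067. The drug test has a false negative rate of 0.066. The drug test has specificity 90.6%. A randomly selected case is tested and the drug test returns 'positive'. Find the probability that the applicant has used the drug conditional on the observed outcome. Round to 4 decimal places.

Let H be the event that the applicant has used the drug. P(H) = 0.067, so P(¬H) = 0.933. With E the 'positive' result, P(E|H) = 0.934 and P(E|¬H) = 0.094.
P(E) = 0.934·0.067 + 0.094·0.933 = 0.062578 + 0.087702 = 0.15028.
By Bayes' theorem, P(H|E) = 0.062578 / 0.15028 = 0.4164.

P(H | E) ≈ 0.4164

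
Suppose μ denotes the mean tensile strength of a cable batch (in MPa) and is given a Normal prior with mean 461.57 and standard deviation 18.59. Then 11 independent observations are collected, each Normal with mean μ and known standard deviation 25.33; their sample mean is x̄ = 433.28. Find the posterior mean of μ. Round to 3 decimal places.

With known σ, the Normal prior is conjugate. Weight on the data is w = (n/σ²)/(n/σ² + 1/τ₀²) = 0.0171444/(0.0171444+0.00289362) = 0.85559.
Posterior mean = w·x̄ + (1−w)·μ₀ = 0.85559·433.28 + 0.14441·461.57 = 437.365.

Posterior mean ≈ 437.365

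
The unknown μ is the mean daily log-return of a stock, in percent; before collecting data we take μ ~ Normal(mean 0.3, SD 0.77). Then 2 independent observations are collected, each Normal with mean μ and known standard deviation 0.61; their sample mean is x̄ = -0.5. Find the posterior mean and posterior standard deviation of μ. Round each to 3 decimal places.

Posterior mean ≈ -0.309; posterior SD ≈ 0.376

Prior precision 1/τ₀² = 1/0.77² = 1.68663; data precision n/σ² = 2/0.61² = 5.37490.
Posterior precision = 1.68663 + 5.37490 = 7.06152, giving posterior SD = 1/√7.06152 = 0.376.
Posterior mean = (1.68663·0.3 + 5.37490·-0.5) / 7.06152 = -0.309.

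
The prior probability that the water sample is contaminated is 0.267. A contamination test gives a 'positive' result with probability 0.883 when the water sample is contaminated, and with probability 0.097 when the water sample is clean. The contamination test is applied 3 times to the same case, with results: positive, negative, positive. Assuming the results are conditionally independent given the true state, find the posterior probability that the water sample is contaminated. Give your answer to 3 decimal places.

Posterior P(H) ≈ 0.796

Let H be the event that the water sample is contaminated; start with P(H) = 0.267. P('positive'|H) = 0.883, P('positive'|¬H) = 0.097.
Update on result 1 ('positive'): P(H) ← 0.883·0.2670 / (0.883·0.2670 + 0.097·0.7330) = 0.23576/0.30686 = 0.7683.
Update on result 2 ('negative'): P(H) ← 0.117·0.7683 / (0.117·0.7683 + 0.903·0.2317) = 0.089891/0.29912 = 0.3005.
Update on result 3 ('positive'): P(H) ← 0.883·0.3005 / (0.883·0.3005 + 0.097·0.6995) = 0.26536/0.33321 = 0.7964.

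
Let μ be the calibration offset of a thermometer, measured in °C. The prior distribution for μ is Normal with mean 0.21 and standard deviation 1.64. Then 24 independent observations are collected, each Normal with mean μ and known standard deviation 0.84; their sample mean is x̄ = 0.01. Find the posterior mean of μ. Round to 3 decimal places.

Posterior mean ≈ 0.012

Prior precision 1/τ₀² = 1/1.64² = 0.371802; data precision n/σ² = 24/0.84² = 34.0136.
Posterior precision = 0.371802 + 34.0136 = 34.3854.
Posterior mean = (0.371802·0.21 + 34.0136·0.01) / 34.3854 = 0.012.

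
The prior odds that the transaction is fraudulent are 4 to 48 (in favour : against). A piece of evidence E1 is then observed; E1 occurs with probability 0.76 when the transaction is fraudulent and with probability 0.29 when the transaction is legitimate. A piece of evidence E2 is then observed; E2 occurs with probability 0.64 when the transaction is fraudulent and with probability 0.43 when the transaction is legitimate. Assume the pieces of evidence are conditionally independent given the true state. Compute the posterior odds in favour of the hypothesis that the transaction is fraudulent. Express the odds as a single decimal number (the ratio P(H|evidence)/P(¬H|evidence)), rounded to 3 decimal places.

Posterior odds ≈ 0.325

Prior odds = 4/48 = 0.083333. In log-odds, ln(0.083333) = -2.4849.
Add log likelihood ratios: ln(2.6207) + ln(1.4884) = 1.3611.
Posterior log-odds = -1.1238, so posterior odds = exp(-1.1238) = 0.32505.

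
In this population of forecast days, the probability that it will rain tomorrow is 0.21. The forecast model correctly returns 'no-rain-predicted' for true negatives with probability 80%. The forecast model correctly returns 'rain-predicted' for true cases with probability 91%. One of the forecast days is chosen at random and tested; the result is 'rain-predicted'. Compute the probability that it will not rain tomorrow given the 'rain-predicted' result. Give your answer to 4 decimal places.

Let H be the event that it will rain tomorrow. P(H) = 0.21, so P(¬H) = 0.79. With E the 'rain-predicted' result, P(E|H) = 0.91 and P(E|¬H) = 0.2.
P(E) = 0.91·0.21 + 0.2·0.79 = 0.19110 + 0.15800 = 0.34910.
By Bayes' theorem, P(H|E) = 0.19110 / 0.34910 = 0.5474. Hence P(¬H|E) = 1 − 0.5474 = 0.4526.

P(¬H | E) ≈ 0.4526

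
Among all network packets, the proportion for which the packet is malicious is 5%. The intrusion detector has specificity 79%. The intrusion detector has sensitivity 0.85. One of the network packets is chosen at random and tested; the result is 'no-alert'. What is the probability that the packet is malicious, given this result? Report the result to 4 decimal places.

Write H for 'the packet is malicious'. Prior odds H:¬H = 0.05/0.95 = 0.052632. For the 'no-alert' outcome, the likelihood ratio is 0.15/0.79 = 0.18987.
Posterior odds = 0.052632 × 0.18987 = 0.0099933, so P(H|E) = 0.0099933/(1+0.0099933) = 0.0099.

P(H | E) ≈ 0.0099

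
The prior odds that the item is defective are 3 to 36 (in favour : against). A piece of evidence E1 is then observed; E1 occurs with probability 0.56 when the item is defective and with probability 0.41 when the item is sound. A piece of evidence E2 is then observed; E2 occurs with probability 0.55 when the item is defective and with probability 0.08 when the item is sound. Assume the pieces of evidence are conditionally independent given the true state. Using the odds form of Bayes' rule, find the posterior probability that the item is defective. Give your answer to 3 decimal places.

Posterior probability ≈ 0.439

Prior odds = 3/36 = 0.083333. In log-odds, ln(0.083333) = -2.4849.
Add log likelihood ratios: ln(1.3659) + ln(6.8750) = 2.2397.
Posterior log-odds = -0.24524, so posterior odds = exp(-0.24524) = 0.78252. Converting, P(H|E) = 0.78252/1.7825 = 0.439.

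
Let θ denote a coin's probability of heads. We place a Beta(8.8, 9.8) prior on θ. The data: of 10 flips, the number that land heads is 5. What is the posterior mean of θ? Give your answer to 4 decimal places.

Posterior mean ≈ 0.4825

The binomial likelihood is conjugate to the Beta prior: with 5 successes and 5 failures, the posterior is Beta(8.8+5, 9.8+5) = Beta(13.8, 14.8).
Posterior mean = α/(α+β) = 13.8/28.6 = 0.4825.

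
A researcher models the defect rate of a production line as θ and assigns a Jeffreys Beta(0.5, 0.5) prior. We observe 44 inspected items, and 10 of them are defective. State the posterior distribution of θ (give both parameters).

Observing 10 successes and 34 failures updates Beta(0.5, 0.5) by adding the success and failure counts to the two shape parameters: α = 0.5+10 = 10.5, β = 0.5+34 = 34.5.

Posterior: Beta(10.5, 34.5)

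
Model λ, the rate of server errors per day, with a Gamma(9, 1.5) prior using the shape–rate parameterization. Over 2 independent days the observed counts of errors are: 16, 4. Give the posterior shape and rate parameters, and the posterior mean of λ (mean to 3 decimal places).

Posterior: Gamma(shape=29, rate=3.5); mean ≈ 8.286

Total count ∑xᵢ = 20 over n = 2 days.
Gamma is conjugate to the Poisson likelihood: posterior is Gamma(shape = 9+20 = 29, rate = 1.5+2 = 3.5).
E[λ | data] = 29/3.5 = 8.286.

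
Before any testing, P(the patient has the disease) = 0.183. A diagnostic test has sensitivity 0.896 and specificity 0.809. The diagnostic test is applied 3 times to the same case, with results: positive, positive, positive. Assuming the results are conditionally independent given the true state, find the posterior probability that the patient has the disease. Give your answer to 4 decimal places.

Posterior P(H) ≈ 0.9585

With H the event that the patient has the disease, the joint likelihood of the observed sequence is P(data|H) = 0.896·0.896·0.896 = 0.71932 and P(data|¬H) = 0.191·0.191·0.191 = 0.0069679.
Bayes: P(H|data) = 0.183·0.71932 / (0.183·0.71932 + 0.817·0.0069679) = 0.13164/0.13733 = 0.9585.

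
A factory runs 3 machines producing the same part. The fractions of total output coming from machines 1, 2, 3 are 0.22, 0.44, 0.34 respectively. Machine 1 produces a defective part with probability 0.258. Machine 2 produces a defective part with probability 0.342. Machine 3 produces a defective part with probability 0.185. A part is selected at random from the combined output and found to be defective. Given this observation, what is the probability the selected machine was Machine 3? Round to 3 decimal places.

Posterior probability ≈ 0.233

P(defective|M1) = 0.258; P(defective|M2) = 0.342; P(defective|M3) = 0.185.
Prior × likelihood for each source: 0.22·0.258=0.05676, 0.44·0.342=0.1505, 0.34·0.185=0.06290. Summing gives P(defective) = 0.27014.
P(Machine 3 | defective) = 0.06290 / 0.27014 = 0.233.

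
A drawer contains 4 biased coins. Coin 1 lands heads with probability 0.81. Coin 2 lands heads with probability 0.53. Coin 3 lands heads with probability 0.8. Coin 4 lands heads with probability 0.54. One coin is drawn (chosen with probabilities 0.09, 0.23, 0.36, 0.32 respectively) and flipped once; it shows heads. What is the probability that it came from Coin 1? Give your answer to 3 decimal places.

Tabulate prior·likelihood by source: [1] prior 0.09, lik 0.81, product 0.07290; [2] prior 0.23, lik 0.53, product 0.1219; [3] prior 0.36, lik 0.8, product 0.2880; [4] prior 0.32, lik 0.54, product 0.1728.
Normalizing constant = 0.65560; the posterior for Coin 1 is its product over the sum, 0.07290/0.65560 = 0.111.

Posterior probability ≈ 0.111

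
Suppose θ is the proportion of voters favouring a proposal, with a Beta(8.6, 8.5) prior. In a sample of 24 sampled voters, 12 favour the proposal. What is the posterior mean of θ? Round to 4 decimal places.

Posterior mean ≈ 0.5012

The binomial likelihood is conjugate to the Beta prior: with 12 successes and 12 failures, the posterior is Beta(8.6+12, 8.5+12) = Beta(20.6, 20.5).
Posterior mean = α/(α+β) = 20.6/41.1 = 0.5012.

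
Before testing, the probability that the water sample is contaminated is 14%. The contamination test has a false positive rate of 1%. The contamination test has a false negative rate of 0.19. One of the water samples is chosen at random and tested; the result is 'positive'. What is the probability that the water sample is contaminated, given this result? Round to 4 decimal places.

Write H for 'the water sample is contaminated'. Prior odds H:¬H = 0.14/0.86 = 0.16279. For the 'positive' outcome, the likelihood ratio is 0.81/0.01 = 81.000.
Posterior odds = 0.16279 × 81.000 = 13.186, so P(H|E) = 13.186/(1+13.186) = 0.9295.

P(H | E) ≈ 0.9295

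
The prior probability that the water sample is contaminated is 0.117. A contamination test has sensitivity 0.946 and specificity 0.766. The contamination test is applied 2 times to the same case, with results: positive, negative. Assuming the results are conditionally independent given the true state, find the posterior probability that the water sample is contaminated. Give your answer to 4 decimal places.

With H the event that the water sample is contaminated, the joint likelihood of the observed sequence is P(data|H) = 0.946·0.054 = 0.051084 and P(data|¬H) = 0.234·0.766 = 0.17924.
Bayes: P(H|data) = 0.117·0.051084 / (0.117·0.051084 + 0.883·0.17924) = 0.0059768/0.16425 = 0.0364.

Posterior P(H) ≈ 0.0364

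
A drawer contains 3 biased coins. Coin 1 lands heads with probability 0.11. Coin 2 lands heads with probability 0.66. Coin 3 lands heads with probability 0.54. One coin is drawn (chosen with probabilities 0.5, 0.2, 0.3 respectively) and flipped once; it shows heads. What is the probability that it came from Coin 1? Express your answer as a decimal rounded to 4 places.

P(heads|C1) = 0.11; P(heads|C2) = 0.66; P(heads|C3) = 0.54.
Prior × likelihood for each source: 0.5·0.11=0.05500, 0.2·0.66=0.1320, 0.3·0.54=0.1620. Summing gives P(heads) = 0.34900.
P(Coin 1 | heads) = 0.05500 / 0.34900 = 0.1576.

Posterior probability ≈ 0.1576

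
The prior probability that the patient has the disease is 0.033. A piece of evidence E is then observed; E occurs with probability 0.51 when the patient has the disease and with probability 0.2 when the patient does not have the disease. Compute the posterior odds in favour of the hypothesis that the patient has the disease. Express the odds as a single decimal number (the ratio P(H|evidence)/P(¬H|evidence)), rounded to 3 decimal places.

Posterior odds ≈ 0.087

Prior odds = 0.033/(1−0.033) = 0.034126.
Likelihood ratio for E = 0.51/0.2 = 2.5500.
Posterior odds = prior odds × LR = 0.087022.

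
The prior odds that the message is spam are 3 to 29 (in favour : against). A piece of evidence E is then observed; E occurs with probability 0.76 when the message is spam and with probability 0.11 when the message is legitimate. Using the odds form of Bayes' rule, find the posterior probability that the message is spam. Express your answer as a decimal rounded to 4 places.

Posterior probability ≈ 0.4168

Prior odds = 3/29 = 0.10345.
Likelihood ratio for E = 0.76/0.11 = 6.9091.
Posterior odds = prior odds × LR = 0.71473.
Posterior probability = odds/(1+odds) = 0.71473/1.7147 = 0.4168.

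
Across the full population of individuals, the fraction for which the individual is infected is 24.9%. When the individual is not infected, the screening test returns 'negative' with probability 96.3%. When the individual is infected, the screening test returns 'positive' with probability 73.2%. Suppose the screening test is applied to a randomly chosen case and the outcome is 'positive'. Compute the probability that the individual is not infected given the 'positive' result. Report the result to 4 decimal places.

Let H be the event that the individual is infected. P(H) = 0.249, so P(¬H) = 0.751. With E the 'positive' result, P(E|H) = 0.732 and P(E|¬H) = 0.037.
P(E) = 0.732·0.249 + 0.037·0.751 = 0.18227 + 0.027787 = 0.21005.
By Bayes' theorem, P(H|E) = 0.18227 / 0.21005 = 0.8677. Hence P(¬H|E) = 1 − 0.8677 = 0.1323.

P(¬H | E) ≈ 0.1323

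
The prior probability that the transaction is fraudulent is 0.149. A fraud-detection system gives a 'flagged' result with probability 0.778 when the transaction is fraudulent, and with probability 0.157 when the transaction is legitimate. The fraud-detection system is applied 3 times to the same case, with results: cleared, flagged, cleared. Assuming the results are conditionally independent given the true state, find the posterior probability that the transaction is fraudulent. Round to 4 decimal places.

With H the event that the transaction is fraudulent, the joint likelihood of the observed sequence is P(data|H) = 0.222·0.778·0.222 = 0.038343 and P(data|¬H) = 0.843·0.157·0.843 = 0.11157.
Bayes: P(H|data) = 0.149·0.038343 / (0.149·0.038343 + 0.851·0.11157) = 0.0057131/0.10066 = 0.0568.

Posterior P(H) ≈ 0.0568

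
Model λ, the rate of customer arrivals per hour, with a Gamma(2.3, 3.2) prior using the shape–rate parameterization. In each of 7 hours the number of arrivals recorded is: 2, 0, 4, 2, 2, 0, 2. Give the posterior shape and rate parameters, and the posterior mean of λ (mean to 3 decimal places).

Posterior: Gamma(shape=14.3, rate=10.2); mean ≈ 1.402

The Poisson likelihood adds the total count to the shape and the number of exposure periods to the rate. Here ∑xᵢ = 12 and n = 7, so shape 2.3→14.3 and rate 3.2→10.2.
Posterior mean = shape/rate = 14.3/10.2 = 1.402.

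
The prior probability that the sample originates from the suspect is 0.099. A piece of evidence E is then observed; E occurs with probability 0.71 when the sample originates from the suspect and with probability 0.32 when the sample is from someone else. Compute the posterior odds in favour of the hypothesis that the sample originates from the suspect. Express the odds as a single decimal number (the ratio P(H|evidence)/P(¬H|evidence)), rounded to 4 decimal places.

Prior odds = 0.099/(1−0.099) = 0.10988.
Likelihood ratio for E = 0.71/0.32 = 2.2188.
Posterior odds = prior odds × LR = 0.24379.

Posterior odds ≈ 0.2438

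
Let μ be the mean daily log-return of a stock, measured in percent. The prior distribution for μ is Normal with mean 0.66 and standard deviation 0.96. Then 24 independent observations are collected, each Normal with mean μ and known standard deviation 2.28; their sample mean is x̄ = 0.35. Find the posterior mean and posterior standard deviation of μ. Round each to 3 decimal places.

Posterior mean ≈ 0.409; posterior SD ≈ 0.419

Prior precision 1/τ₀² = 1/0.96² = 1.08507; data precision n/σ² = 24/2.28² = 4.61681.
Posterior precision = 1.08507 + 4.61681 = 5.70187, giving posterior SD = 1/√5.70187 = 0.419.
Posterior mean = (1.08507·0.66 + 4.61681·0.35) / 5.70187 = 0.409.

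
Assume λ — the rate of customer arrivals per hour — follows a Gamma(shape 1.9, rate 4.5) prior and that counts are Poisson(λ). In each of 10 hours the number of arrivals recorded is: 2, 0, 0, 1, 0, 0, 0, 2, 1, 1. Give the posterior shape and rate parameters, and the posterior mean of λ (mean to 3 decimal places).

Posterior: Gamma(shape=8.9, rate=14.5); mean ≈ 0.614

Total count ∑xᵢ = 7 over n = 10 hours.
Gamma is conjugate to the Poisson likelihood: posterior is Gamma(shape = 1.9+7 = 8.9, rate = 4.5+10 = 14.5).
Posterior mean = shape/rate = 8.9/14.5 = 0.614.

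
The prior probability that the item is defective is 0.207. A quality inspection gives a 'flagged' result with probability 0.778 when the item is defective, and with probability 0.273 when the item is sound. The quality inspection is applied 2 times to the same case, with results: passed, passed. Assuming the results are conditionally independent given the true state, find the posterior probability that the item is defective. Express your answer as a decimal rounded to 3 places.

Posterior P(H) ≈ 0.024

Let H be the event that the item is defective; start with P(H) = 0.207. P('flagged'|H) = 0.778, P('flagged'|¬H) = 0.273.
Update on result 1 ('passed'): P(H) ← 0.222·0.2070 / (0.222·0.2070 + 0.727·0.7930) = 0.045954/0.62247 = 0.0738.
Update on result 2 ('passed'): P(H) ← 0.222·0.0738 / (0.222·0.0738 + 0.727·0.9262) = 0.016389/0.68972 = 0.0238.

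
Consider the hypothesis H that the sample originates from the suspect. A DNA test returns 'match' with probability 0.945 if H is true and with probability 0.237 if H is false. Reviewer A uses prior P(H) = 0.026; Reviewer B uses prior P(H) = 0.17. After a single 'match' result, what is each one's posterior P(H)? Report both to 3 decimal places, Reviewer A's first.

Reviewer A: 0.096; Reviewer B: 0.450

P('+'|H) = 0.945, P('+'|¬H) = 0.237.
Reviewer A: numerator 0.945·0.026 = 0.024570; evidence = 0.024570+0.237·0.974 = 0.25541; posterior = 0.096.
Reviewer B: numerator 0.945·0.17 = 0.16065; evidence = 0.16065+0.237·0.83 = 0.35736; posterior = 0.450.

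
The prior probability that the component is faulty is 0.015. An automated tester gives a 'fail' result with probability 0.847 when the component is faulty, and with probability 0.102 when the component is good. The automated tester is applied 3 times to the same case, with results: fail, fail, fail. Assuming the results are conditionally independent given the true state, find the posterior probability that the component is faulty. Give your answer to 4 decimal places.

With H the event that the component is faulty, the joint likelihood of the observed sequence is P(data|H) = 0.847·0.847·0.847 = 0.60765 and P(data|¬H) = 0.102·0.102·0.102 = 0.0010612.
Bayes: P(H|data) = 0.015·0.60765 / (0.015·0.60765 + 0.985·0.0010612) = 0.0091147/0.010160 = 0.8971.

Posterior P(H) ≈ 0.8971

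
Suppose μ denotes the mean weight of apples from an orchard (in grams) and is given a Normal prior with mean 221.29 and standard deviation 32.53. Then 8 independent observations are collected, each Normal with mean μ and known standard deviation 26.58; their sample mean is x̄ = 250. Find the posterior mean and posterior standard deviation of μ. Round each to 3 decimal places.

With known σ, the Normal prior is conjugate. Weight on the data is w = (n/σ²)/(n/σ² + 1/τ₀²) = 0.0113235/(0.0113235+0.00094500) = 0.92297.
Posterior mean = w·x̄ + (1−w)·μ₀ = 0.92297·250 + 0.077027·221.29 = 247.789. Posterior variance = 1/(0.0113235+0.00094500) = 81.5097, so SD = 9.028.

Posterior mean ≈ 247.789; posterior SD ≈ 9.028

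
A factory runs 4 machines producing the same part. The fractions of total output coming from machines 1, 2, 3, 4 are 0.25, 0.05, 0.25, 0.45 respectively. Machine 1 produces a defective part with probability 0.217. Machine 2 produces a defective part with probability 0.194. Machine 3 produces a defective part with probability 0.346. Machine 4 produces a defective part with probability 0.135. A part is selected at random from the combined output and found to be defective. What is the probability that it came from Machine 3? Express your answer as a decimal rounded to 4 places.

P(defective|M1) = 0.217; P(defective|M2) = 0.194; P(defective|M3) = 0.346; P(defective|M4) = 0.135.
Prior × likelihood for each source: 0.25·0.217=0.05425, 0.05·0.194=0.009700, 0.25·0.346=0.08650, 0.45·0.135=0.06075. Summing gives P(defective) = 0.21120.
P(Machine 3 | defective) = 0.08650 / 0.21120 = 0.4096.

Posterior probability ≈ 0.4096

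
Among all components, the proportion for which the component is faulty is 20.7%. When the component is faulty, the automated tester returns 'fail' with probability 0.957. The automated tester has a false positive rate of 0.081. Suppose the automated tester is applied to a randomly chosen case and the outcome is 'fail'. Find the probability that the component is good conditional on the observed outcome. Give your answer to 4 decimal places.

Write H for 'the component is faulty'. Prior odds H:¬H = 0.207/0.793 = 0.26103. For the 'fail' outcome, the likelihood ratio is 0.957/0.081 = 11.815.
Posterior odds = 0.26103 × 11.815 = 3.0841, so P(H|E) = 3.0841/(1+3.0841) = 0.7551. Then P(¬H|E) = 1 − 0.7551 = 0.2449.

P(¬H | E) ≈ 0.2449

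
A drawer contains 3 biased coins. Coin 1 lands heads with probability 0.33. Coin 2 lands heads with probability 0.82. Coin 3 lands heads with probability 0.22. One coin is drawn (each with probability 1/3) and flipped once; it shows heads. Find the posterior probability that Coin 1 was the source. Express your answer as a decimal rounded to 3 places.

Tabulate prior·likelihood by source: [1] prior 0.333333, lik 0.33, product 0.1100; [2] prior 0.333333, lik 0.82, product 0.2733; [3] prior 0.333333, lik 0.22, product 0.07333.
Normalizing constant = 0.45667; the posterior for Coin 1 is its product over the sum, 0.1100/0.45667 = 0.241.

Posterior probability ≈ 0.241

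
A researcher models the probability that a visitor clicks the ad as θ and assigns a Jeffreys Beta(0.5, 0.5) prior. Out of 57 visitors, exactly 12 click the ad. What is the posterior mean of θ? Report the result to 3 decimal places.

The binomial likelihood is conjugate to the Beta prior: with 12 successes and 45 failures, the posterior is Beta(0.5+12, 0.5+45) = Beta(12.5, 45.5).
Posterior mean = α/(α+β) = 12.5/58 = 0.216.

Posterior mean ≈ 0.216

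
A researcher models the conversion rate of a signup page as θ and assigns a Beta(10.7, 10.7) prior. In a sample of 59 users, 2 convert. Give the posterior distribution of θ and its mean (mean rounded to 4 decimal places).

Posterior: Beta(12.7, 67.7); mean ≈ 0.1580

The binomial likelihood is conjugate to the Beta prior: with 2 successes and 57 failures, the posterior is Beta(10.7+2, 10.7+57) = Beta(12.7, 67.7).
E[θ | data] = 12.7/(12.7+67.7) = 0.1580.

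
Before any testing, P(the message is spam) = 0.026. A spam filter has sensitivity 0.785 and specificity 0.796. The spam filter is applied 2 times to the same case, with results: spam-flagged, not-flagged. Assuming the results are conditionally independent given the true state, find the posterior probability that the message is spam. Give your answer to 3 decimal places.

Posterior P(H) ≈ 0.027

Let H be the event that the message is spam; start with P(H) = 0.026. P('spam-flagged'|H) = 0.785, P('spam-flagged'|¬H) = 0.204.
Update on result 1 ('spam-flagged'): P(H) ← 0.785·0.0260 / (0.785·0.0260 + 0.204·0.9740) = 0.020410/0.21911 = 0.0932.
Update on result 2 ('not-flagged'): P(H) ← 0.215·0.0932 / (0.215·0.0932 + 0.796·0.9068) = 0.020028/0.74188 = 0.0270.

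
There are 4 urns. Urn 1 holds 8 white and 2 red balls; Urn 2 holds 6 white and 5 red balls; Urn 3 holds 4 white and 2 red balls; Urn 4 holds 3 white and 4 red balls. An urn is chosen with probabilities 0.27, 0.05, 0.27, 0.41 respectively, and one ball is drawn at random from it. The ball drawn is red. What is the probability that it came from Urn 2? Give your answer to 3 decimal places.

P(red|Urn 1) = 0.2; P(red|Urn 2) = 0.4545; P(red|Urn 3) = 0.3333; P(red|Urn 4) = 0.5714.
Prior × likelihood for each source: 0.27·0.2=0.05400, 0.05·0.4545=0.02273, 0.27·0.3333=0.09000, 0.41·0.5714=0.2343. Summing gives P(red) = 0.40101.
P(Urn 2 | red) = 0.02273 / 0.40101 = 0.057.

Posterior probability ≈ 0.057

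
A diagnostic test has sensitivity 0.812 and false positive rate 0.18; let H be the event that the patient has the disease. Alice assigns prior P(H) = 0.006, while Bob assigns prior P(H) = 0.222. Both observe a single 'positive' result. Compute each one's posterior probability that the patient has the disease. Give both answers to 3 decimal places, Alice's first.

The likelihood ratio for a 'positive' result is 0.812/0.18 = 4.5111.
Alice: prior odds 0.006/0.994 = 0.0060362; posterior odds 0.027230; posterior probability 0.027.
Bob: prior odds 0.222/0.778 = 0.28535; posterior odds 1.2872; posterior probability 0.563.

Alice: 0.027; Bob: 0.563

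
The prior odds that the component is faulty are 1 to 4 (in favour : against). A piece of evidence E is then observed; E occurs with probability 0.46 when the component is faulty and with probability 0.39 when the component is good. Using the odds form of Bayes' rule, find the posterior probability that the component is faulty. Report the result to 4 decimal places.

Prior odds = 1/4 = 0.25000. In log-odds, ln(0.25000) = -1.3863.
Add log likelihood ratio: ln(1.1795) = 0.16508.
Posterior log-odds = -1.2212, so posterior odds = exp(-1.2212) = 0.29487. Converting, P(H|E) = 0.29487/1.2949 = 0.2277.

Posterior probability ≈ 0.2277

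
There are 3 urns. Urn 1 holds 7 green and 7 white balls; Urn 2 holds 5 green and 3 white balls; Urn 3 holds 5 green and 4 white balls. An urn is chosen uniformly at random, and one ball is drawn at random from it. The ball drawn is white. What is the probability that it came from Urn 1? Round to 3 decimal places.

Posterior probability ≈ 0.379

Tabulate prior·likelihood by source: [1] prior 0.333333, lik 0.5, product 0.1667; [2] prior 0.333333, lik 0.375, product 0.1250; [3] prior 0.333333, lik 0.4444, product 0.1481.
Normalizing constant = 0.43981; the posterior for Urn 1 is its product over the sum, 0.1667/0.43981 = 0.379.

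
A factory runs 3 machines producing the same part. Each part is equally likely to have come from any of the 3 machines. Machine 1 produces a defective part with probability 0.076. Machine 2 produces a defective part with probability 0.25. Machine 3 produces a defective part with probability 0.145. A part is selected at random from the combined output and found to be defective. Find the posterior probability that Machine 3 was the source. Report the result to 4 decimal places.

Posterior probability ≈ 0.3079

P(defective|M1) = 0.076; P(defective|M2) = 0.25; P(defective|M3) = 0.145.
Prior × likelihood for each source: 0.333333·0.076=0.02533, 0.333333·0.25=0.08333, 0.333333·0.145=0.04833. Summing gives P(defective) = 0.15700.
P(Machine 3 | defective) = 0.04833 / 0.15700 = 0.3079.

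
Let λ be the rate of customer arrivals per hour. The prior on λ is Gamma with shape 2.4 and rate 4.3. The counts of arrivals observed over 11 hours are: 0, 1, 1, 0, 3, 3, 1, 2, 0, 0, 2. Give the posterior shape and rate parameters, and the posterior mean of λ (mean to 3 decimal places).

Posterior: Gamma(shape=15.4, rate=15.3); mean ≈ 1.007

Total count ∑xᵢ = 13 over n = 11 hours.
Gamma is conjugate to the Poisson likelihood: posterior is Gamma(shape = 2.4+13 = 15.4, rate = 4.3+11 = 15.3).
Posterior mean = shape/rate = 15.4/15.3 = 1.007.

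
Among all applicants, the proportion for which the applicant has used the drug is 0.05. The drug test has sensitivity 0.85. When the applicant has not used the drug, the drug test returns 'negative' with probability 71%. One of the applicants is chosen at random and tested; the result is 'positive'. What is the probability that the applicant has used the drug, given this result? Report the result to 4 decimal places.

Write H for 'the applicant has used the drug'. Prior odds H:¬H = 0.05/0.95 = 0.052632. For the 'positive' outcome, the likelihood ratio is 0.85/0.29 = 2.9310.
Posterior odds = 0.052632 × 2.9310 = 0.15426, so P(H|E) = 0.15426/(1+0.15426) = 0.1336.

P(H | E) ≈ 0.1336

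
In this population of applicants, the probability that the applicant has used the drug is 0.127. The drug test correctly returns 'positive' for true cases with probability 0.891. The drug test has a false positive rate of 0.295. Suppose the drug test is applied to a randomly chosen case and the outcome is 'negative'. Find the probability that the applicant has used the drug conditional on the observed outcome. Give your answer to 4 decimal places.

P(H | E) ≈ 0.0220

Write H for 'the applicant has used the drug'. Prior odds H:¬H = 0.127/0.873 = 0.14548. For the 'negative' outcome, the likelihood ratio is 0.109/0.705 = 0.15461.
Posterior odds = 0.14548 × 0.15461 = 0.022492, so P(H|E) = 0.022492/(1+0.022492) = 0.0220.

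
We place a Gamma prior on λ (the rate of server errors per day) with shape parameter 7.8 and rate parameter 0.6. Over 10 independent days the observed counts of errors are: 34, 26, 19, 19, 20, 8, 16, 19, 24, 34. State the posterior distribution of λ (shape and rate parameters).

Posterior: Gamma(shape=226.8, rate=10.6)

The Poisson likelihood adds the total count to the shape and the number of exposure periods to the rate. Here ∑xᵢ = 219 and n = 10, so shape 7.8→226.8 and rate 0.6→10.6.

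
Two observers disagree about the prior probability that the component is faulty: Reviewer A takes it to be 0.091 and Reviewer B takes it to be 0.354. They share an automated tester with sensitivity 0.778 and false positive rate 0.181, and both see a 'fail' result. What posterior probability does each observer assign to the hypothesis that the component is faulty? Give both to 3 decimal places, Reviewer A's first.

Reviewer A: 0.301; Reviewer B: 0.702

The likelihood ratio for a 'fail' result is 0.778/0.181 = 4.2983.
Reviewer A: prior odds 0.091/0.909 = 0.10011; posterior odds 0.43031; posterior probability 0.301.
Reviewer B: prior odds 0.354/0.646 = 0.54799; posterior odds 2.3554; posterior probability 0.702.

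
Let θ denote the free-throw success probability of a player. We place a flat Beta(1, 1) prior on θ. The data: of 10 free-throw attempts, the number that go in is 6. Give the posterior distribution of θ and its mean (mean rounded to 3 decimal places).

Posterior: Beta(7, 5); mean ≈ 0.583

Observing 6 successes and 4 failures updates Beta(1, 1) by adding the success and failure counts to the two shape parameters: α = 1+6 = 7, β = 1+4 = 5.
E[θ | data] = 7/(7+5) = 0.583.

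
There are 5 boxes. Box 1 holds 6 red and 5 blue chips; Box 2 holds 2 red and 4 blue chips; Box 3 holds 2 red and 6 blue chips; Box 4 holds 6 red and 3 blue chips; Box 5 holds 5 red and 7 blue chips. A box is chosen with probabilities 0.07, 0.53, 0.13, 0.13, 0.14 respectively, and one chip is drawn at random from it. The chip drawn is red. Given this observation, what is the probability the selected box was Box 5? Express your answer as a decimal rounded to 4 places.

P(red|Box 1) = 0.5455; P(red|Box 2) = 0.3333; P(red|Box 3) = 0.25; P(red|Box 4) = 0.6667; P(red|Box 5) = 0.4167.
Prior × likelihood for each source: 0.07·0.5455=0.03818, 0.53·0.3333=0.1767, 0.13·0.25=0.03250, 0.13·0.6667=0.08667, 0.14·0.4167=0.05833. Summing gives P(red) = 0.39235.
P(Box 5 | red) = 0.05833 / 0.39235 = 0.1487.

Posterior probability ≈ 0.1487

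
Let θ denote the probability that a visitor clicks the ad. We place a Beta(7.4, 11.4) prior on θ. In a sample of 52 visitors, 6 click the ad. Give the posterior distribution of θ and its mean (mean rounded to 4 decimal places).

The binomial likelihood is conjugate to the Beta prior: with 6 successes and 46 failures, the posterior is Beta(7.4+6, 11.4+46) = Beta(13.4, 57.4).
E[θ | data] = 13.4/(13.4+57.4) = 0.1893.

Posterior: Beta(13.4, 57.4); mean ≈ 0.1893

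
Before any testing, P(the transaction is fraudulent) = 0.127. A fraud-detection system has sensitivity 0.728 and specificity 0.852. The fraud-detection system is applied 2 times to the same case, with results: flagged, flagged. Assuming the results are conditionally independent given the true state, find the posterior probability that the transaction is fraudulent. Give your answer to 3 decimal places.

Let H be the event that the transaction is fraudulent; start with P(H) = 0.127. P('flagged'|H) = 0.728, P('flagged'|¬H) = 0.148.
Update on result 1 ('flagged'): P(H) ← 0.728·0.1270 / (0.728·0.1270 + 0.148·0.8730) = 0.092456/0.22166 = 0.4171.
Update on result 2 ('flagged'): P(H) ← 0.728·0.4171 / (0.728·0.4171 + 0.148·0.5829) = 0.30365/0.38992 = 0.7788.

Posterior P(H) ≈ 0.779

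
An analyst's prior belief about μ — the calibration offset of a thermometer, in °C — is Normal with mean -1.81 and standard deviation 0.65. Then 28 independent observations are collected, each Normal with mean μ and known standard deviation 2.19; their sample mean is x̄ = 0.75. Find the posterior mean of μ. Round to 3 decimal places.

Posterior mean ≈ 0.012

Prior precision 1/τ₀² = 1/0.65² = 2.36686; data precision n/σ² = 28/2.19² = 5.83808.
Posterior precision = 2.36686 + 5.83808 = 8.20494.
Posterior mean = (2.36686·-1.81 + 5.83808·0.75) / 8.20494 = 0.012.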